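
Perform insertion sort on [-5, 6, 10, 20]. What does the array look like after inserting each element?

First element -5 is already 'sorted'
Insert 6: shifted 0 elements -> [-5, 6, 10, 20]
Insert 10: shifted 0 elements -> [-5, 6, 10, 20]
Insert 20: shifted 0 elements -> [-5, 6, 10, 20]


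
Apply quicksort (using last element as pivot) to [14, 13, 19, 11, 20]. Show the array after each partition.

Partition 1: pivot=20 at index 4 -> [14, 13, 19, 11, 20]
Partition 2: pivot=11 at index 0 -> [11, 13, 19, 14, 20]
Partition 3: pivot=14 at index 2 -> [11, 13, 14, 19, 20]


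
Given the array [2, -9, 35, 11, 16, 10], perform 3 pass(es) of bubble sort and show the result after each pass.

After pass 1: [-9, 2, 11, 16, 10, 35] (4 swaps)
After pass 2: [-9, 2, 11, 10, 16, 35] (1 swaps)
After pass 3: [-9, 2, 10, 11, 16, 35] (1 swaps)
Total swaps: 6


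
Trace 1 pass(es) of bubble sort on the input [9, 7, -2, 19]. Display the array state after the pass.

After pass 1: [7, -2, 9, 19] (2 swaps)
Total swaps: 2


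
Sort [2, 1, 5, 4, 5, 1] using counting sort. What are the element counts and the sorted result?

Count array: [0, 2, 1, 0, 1, 2]
(count[i] = number of elements equal to i)
Cumulative count: [0, 2, 3, 3, 4, 6]
Sorted: [1, 1, 2, 4, 5, 5]


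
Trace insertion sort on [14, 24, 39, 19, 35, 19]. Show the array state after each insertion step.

First element 14 is already 'sorted'
Insert 24: shifted 0 elements -> [14, 24, 39, 19, 35, 19]
Insert 39: shifted 0 elements -> [14, 24, 39, 19, 35, 19]
Insert 19: shifted 2 elements -> [14, 19, 24, 39, 35, 19]
Insert 35: shifted 1 elements -> [14, 19, 24, 35, 39, 19]
Insert 19: shifted 3 elements -> [14, 19, 19, 24, 35, 39]


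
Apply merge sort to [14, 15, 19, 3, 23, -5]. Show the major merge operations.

Divide and conquer:
  Merge [15] + [19] -> [15, 19]
  Merge [14] + [15, 19] -> [14, 15, 19]
  Merge [23] + [-5] -> [-5, 23]
  Merge [3] + [-5, 23] -> [-5, 3, 23]
  Merge [14, 15, 19] + [-5, 3, 23] -> [-5, 3, 14, 15, 19, 23]


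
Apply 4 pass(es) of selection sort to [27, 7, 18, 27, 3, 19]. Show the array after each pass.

Pass 1: Select minimum 3 at index 4, swap -> [3, 7, 18, 27, 27, 19]
Pass 2: Select minimum 7 at index 1, swap -> [3, 7, 18, 27, 27, 19]
Pass 3: Select minimum 18 at index 2, swap -> [3, 7, 18, 27, 27, 19]
Pass 4: Select minimum 19 at index 5, swap -> [3, 7, 18, 19, 27, 27]


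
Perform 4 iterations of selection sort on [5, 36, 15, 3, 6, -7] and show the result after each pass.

Pass 1: Select minimum -7 at index 5, swap -> [-7, 36, 15, 3, 6, 5]
Pass 2: Select minimum 3 at index 3, swap -> [-7, 3, 15, 36, 6, 5]
Pass 3: Select minimum 5 at index 5, swap -> [-7, 3, 5, 36, 6, 15]
Pass 4: Select minimum 6 at index 4, swap -> [-7, 3, 5, 6, 36, 15]


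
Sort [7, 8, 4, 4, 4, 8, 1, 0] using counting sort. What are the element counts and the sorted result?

Count array: [1, 1, 0, 0, 3, 0, 0, 1, 2]
(count[i] = number of elements equal to i)
Cumulative count: [1, 2, 2, 2, 5, 5, 5, 6, 8]
Sorted: [0, 1, 4, 4, 4, 7, 8, 8]


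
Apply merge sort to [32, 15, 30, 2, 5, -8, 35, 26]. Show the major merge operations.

Divide and conquer:
  Merge [32] + [15] -> [15, 32]
  Merge [30] + [2] -> [2, 30]
  Merge [15, 32] + [2, 30] -> [2, 15, 30, 32]
  Merge [5] + [-8] -> [-8, 5]
  Merge [35] + [26] -> [26, 35]
  Merge [-8, 5] + [26, 35] -> [-8, 5, 26, 35]
  Merge [2, 15, 30, 32] + [-8, 5, 26, 35] -> [-8, 2, 5, 15, 26, 30, 32, 35]


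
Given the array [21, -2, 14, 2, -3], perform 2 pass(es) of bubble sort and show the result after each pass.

After pass 1: [-2, 14, 2, -3, 21] (4 swaps)
After pass 2: [-2, 2, -3, 14, 21] (2 swaps)
Total swaps: 6


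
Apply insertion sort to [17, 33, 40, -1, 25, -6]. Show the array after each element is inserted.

First element 17 is already 'sorted'
Insert 33: shifted 0 elements -> [17, 33, 40, -1, 25, -6]
Insert 40: shifted 0 elements -> [17, 33, 40, -1, 25, -6]
Insert -1: shifted 3 elements -> [-1, 17, 33, 40, 25, -6]
Insert 25: shifted 2 elements -> [-1, 17, 25, 33, 40, -6]
Insert -6: shifted 5 elements -> [-6, -1, 17, 25, 33, 40]


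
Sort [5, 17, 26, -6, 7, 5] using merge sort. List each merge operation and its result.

Divide and conquer:
  Merge [17] + [26] -> [17, 26]
  Merge [5] + [17, 26] -> [5, 17, 26]
  Merge [7] + [5] -> [5, 7]
  Merge [-6] + [5, 7] -> [-6, 5, 7]
  Merge [5, 17, 26] + [-6, 5, 7] -> [-6, 5, 5, 7, 17, 26]


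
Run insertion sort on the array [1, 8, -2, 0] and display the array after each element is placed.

First element 1 is already 'sorted'
Insert 8: shifted 0 elements -> [1, 8, -2, 0]
Insert -2: shifted 2 elements -> [-2, 1, 8, 0]
Insert 0: shifted 2 elements -> [-2, 0, 1, 8]


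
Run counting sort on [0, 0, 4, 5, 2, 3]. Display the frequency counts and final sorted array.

Count array: [2, 0, 1, 1, 1, 1]
(count[i] = number of elements equal to i)
Cumulative count: [2, 2, 3, 4, 5, 6]
Sorted: [0, 0, 2, 3, 4, 5]


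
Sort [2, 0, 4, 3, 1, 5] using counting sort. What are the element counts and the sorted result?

Count array: [1, 1, 1, 1, 1, 1]
(count[i] = number of elements equal to i)
Cumulative count: [1, 2, 3, 4, 5, 6]
Sorted: [0, 1, 2, 3, 4, 5]


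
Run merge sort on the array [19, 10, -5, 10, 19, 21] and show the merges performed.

Divide and conquer:
  Merge [10] + [-5] -> [-5, 10]
  Merge [19] + [-5, 10] -> [-5, 10, 19]
  Merge [19] + [21] -> [19, 21]
  Merge [10] + [19, 21] -> [10, 19, 21]
  Merge [-5, 10, 19] + [10, 19, 21] -> [-5, 10, 10, 19, 19, 21]


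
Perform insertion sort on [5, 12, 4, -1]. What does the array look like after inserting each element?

First element 5 is already 'sorted'
Insert 12: shifted 0 elements -> [5, 12, 4, -1]
Insert 4: shifted 2 elements -> [4, 5, 12, -1]
Insert -1: shifted 3 elements -> [-1, 4, 5, 12]


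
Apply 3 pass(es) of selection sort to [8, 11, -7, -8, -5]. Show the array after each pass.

Pass 1: Select minimum -8 at index 3, swap -> [-8, 11, -7, 8, -5]
Pass 2: Select minimum -7 at index 2, swap -> [-8, -7, 11, 8, -5]
Pass 3: Select minimum -5 at index 4, swap -> [-8, -7, -5, 8, 11]


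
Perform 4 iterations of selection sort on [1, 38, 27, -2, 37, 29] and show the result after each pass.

Pass 1: Select minimum -2 at index 3, swap -> [-2, 38, 27, 1, 37, 29]
Pass 2: Select minimum 1 at index 3, swap -> [-2, 1, 27, 38, 37, 29]
Pass 3: Select minimum 27 at index 2, swap -> [-2, 1, 27, 38, 37, 29]
Pass 4: Select minimum 29 at index 5, swap -> [-2, 1, 27, 29, 37, 38]


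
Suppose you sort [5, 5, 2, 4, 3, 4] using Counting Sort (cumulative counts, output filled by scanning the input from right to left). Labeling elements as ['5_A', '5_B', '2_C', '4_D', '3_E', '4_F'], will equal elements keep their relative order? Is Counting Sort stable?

Trace Counting Sort on the labeled array (the key is the number; the letter only tracks identity):
  Counts for values 0..5: [0, 0, 1, 1, 2, 2]
  Cumulative counts: [0, 0, 1, 2, 4, 6]
  Scan right to left: place 4_F at output index 3
  Scan right to left: place 3_E at output index 1
  Scan right to left: place 4_D at output index 2
  Scan right to left: place 2_C at output index 0
  Scan right to left: place 5_B at output index 5
  Scan right to left: place 5_A at output index 4
  Output: [2_C, 3_E, 4_D, 4_F, 5_A, 5_B]
Equal keys:
  value 4: originally 4_D, 4_F; after sorting 4_D, 4_F -> order preserved
  value 5: originally 5_A, 5_B; after sorting 5_A, 5_B -> order preserved
All equal keys kept their original relative order. Counting Sort is stable: scanning the input right to left with decreasing cumulative counts places later duplicates at later output positions.
Answer: Stable


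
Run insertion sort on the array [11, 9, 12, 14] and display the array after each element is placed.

First element 11 is already 'sorted'
Insert 9: shifted 1 elements -> [9, 11, 12, 14]
Insert 12: shifted 0 elements -> [9, 11, 12, 14]
Insert 14: shifted 0 elements -> [9, 11, 12, 14]


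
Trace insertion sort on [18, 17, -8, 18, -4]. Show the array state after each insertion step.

First element 18 is already 'sorted'
Insert 17: shifted 1 elements -> [17, 18, -8, 18, -4]
Insert -8: shifted 2 elements -> [-8, 17, 18, 18, -4]
Insert 18: shifted 0 elements -> [-8, 17, 18, 18, -4]
Insert -4: shifted 3 elements -> [-8, -4, 17, 18, 18]


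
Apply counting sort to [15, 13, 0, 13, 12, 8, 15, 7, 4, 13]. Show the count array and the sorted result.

Count array: [1, 0, 0, 0, 1, 0, 0, 1, 1, 0, 0, 0, 1, 3, 0, 2]
(count[i] = number of elements equal to i)
Cumulative count: [1, 1, 1, 1, 2, 2, 2, 3, 4, 4, 4, 4, 5, 8, 8, 10]
Sorted: [0, 4, 7, 8, 12, 13, 13, 13, 15, 15]


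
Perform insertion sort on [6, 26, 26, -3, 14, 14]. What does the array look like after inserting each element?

First element 6 is already 'sorted'
Insert 26: shifted 0 elements -> [6, 26, 26, -3, 14, 14]
Insert 26: shifted 0 elements -> [6, 26, 26, -3, 14, 14]
Insert -3: shifted 3 elements -> [-3, 6, 26, 26, 14, 14]
Insert 14: shifted 2 elements -> [-3, 6, 14, 26, 26, 14]
Insert 14: shifted 2 elements -> [-3, 6, 14, 14, 26, 26]


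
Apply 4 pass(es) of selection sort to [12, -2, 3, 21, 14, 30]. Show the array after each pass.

Pass 1: Select minimum -2 at index 1, swap -> [-2, 12, 3, 21, 14, 30]
Pass 2: Select minimum 3 at index 2, swap -> [-2, 3, 12, 21, 14, 30]
Pass 3: Select minimum 12 at index 2, swap -> [-2, 3, 12, 21, 14, 30]
Pass 4: Select minimum 14 at index 4, swap -> [-2, 3, 12, 14, 21, 30]


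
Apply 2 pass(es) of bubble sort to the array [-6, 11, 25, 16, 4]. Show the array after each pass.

After pass 1: [-6, 11, 16, 4, 25] (2 swaps)
After pass 2: [-6, 11, 4, 16, 25] (1 swaps)
Total swaps: 3


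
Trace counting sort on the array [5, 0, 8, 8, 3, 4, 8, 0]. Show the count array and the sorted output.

Count array: [2, 0, 0, 1, 1, 1, 0, 0, 3]
(count[i] = number of elements equal to i)
Cumulative count: [2, 2, 2, 3, 4, 5, 5, 5, 8]
Sorted: [0, 0, 3, 4, 5, 8, 8, 8]


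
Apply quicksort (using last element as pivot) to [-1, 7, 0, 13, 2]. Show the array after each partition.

Partition 1: pivot=2 at index 2 -> [-1, 0, 2, 13, 7]
Partition 2: pivot=0 at index 1 -> [-1, 0, 2, 13, 7]
Partition 3: pivot=7 at index 3 -> [-1, 0, 2, 7, 13]


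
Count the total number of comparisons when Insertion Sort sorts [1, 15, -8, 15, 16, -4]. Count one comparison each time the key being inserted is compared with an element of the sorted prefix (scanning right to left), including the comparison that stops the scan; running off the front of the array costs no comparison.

Insert 15: 1 <= 15 (stop) = 1 comparison(s) -> [1, 15, -8, 15, 16, -4]
Insert -8: 15 > -8 (shift), 1 > -8 (shift), reached front = 2 comparison(s) -> [-8, 1, 15, 15, 16, -4]
Insert 15: 15 <= 15 (stop) = 1 comparison(s) -> [-8, 1, 15, 15, 16, -4]
Insert 16: 15 <= 16 (stop) = 1 comparison(s) -> [-8, 1, 15, 15, 16, -4]
Insert -4: 16 > -4 (shift), 15 > -4 (shift), 15 > -4 (shift), 1 > -4 (shift), -8 <= -4 (stop) = 5 comparison(s) -> [-8, -4, 1, 15, 15, 16]
Total comparisons: 1 + 2 + 1 + 1 + 5 = 10


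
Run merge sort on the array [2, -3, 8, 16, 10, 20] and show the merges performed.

Divide and conquer:
  Merge [-3] + [8] -> [-3, 8]
  Merge [2] + [-3, 8] -> [-3, 2, 8]
  Merge [10] + [20] -> [10, 20]
  Merge [16] + [10, 20] -> [10, 16, 20]
  Merge [-3, 2, 8] + [10, 16, 20] -> [-3, 2, 8, 10, 16, 20]


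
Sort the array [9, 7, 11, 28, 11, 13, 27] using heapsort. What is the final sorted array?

Build heap: [28, 11, 27, 7, 9, 13, 11]
Extract 28: [27, 11, 13, 7, 9, 11, 28]
Extract 27: [13, 11, 11, 7, 9, 27, 28]
Extract 13: [11, 9, 11, 7, 13, 27, 28]
Extract 11: [11, 9, 7, 11, 13, 27, 28]
Extract 11: [9, 7, 11, 11, 13, 27, 28]
Extract 9: [7, 9, 11, 11, 13, 27, 28]


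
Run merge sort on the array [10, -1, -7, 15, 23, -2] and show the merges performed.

Divide and conquer:
  Merge [-1] + [-7] -> [-7, -1]
  Merge [10] + [-7, -1] -> [-7, -1, 10]
  Merge [23] + [-2] -> [-2, 23]
  Merge [15] + [-2, 23] -> [-2, 15, 23]
  Merge [-7, -1, 10] + [-2, 15, 23] -> [-7, -2, -1, 10, 15, 23]


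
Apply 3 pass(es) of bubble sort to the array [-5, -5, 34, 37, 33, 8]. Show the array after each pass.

After pass 1: [-5, -5, 34, 33, 8, 37] (2 swaps)
After pass 2: [-5, -5, 33, 8, 34, 37] (2 swaps)
After pass 3: [-5, -5, 8, 33, 34, 37] (1 swaps)
Total swaps: 5


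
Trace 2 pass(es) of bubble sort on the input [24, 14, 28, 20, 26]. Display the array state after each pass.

After pass 1: [14, 24, 20, 26, 28] (3 swaps)
After pass 2: [14, 20, 24, 26, 28] (1 swaps)
Total swaps: 4


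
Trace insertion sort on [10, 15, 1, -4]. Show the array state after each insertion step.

First element 10 is already 'sorted'
Insert 15: shifted 0 elements -> [10, 15, 1, -4]
Insert 1: shifted 2 elements -> [1, 10, 15, -4]
Insert -4: shifted 3 elements -> [-4, 1, 10, 15]


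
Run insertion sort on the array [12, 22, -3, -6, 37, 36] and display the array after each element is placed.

First element 12 is already 'sorted'
Insert 22: shifted 0 elements -> [12, 22, -3, -6, 37, 36]
Insert -3: shifted 2 elements -> [-3, 12, 22, -6, 37, 36]
Insert -6: shifted 3 elements -> [-6, -3, 12, 22, 37, 36]
Insert 37: shifted 0 elements -> [-6, -3, 12, 22, 37, 36]
Insert 36: shifted 1 elements -> [-6, -3, 12, 22, 36, 37]


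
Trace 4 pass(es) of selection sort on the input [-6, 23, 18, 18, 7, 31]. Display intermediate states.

Pass 1: Select minimum -6 at index 0, swap -> [-6, 23, 18, 18, 7, 31]
Pass 2: Select minimum 7 at index 4, swap -> [-6, 7, 18, 18, 23, 31]
Pass 3: Select minimum 18 at index 2, swap -> [-6, 7, 18, 18, 23, 31]
Pass 4: Select minimum 18 at index 3, swap -> [-6, 7, 18, 18, 23, 31]


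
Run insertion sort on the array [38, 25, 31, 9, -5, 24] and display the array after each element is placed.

First element 38 is already 'sorted'
Insert 25: shifted 1 elements -> [25, 38, 31, 9, -5, 24]
Insert 31: shifted 1 elements -> [25, 31, 38, 9, -5, 24]
Insert 9: shifted 3 elements -> [9, 25, 31, 38, -5, 24]
Insert -5: shifted 4 elements -> [-5, 9, 25, 31, 38, 24]
Insert 24: shifted 3 elements -> [-5, 9, 24, 25, 31, 38]


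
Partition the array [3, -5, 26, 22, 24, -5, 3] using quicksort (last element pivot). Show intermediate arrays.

Partition 1: pivot=3 at index 3 -> [3, -5, -5, 3, 24, 26, 22]
Partition 2: pivot=-5 at index 1 -> [-5, -5, 3, 3, 24, 26, 22]
Partition 3: pivot=22 at index 4 -> [-5, -5, 3, 3, 22, 26, 24]
Partition 4: pivot=24 at index 5 -> [-5, -5, 3, 3, 22, 24, 26]


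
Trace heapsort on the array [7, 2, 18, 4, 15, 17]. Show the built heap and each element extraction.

Build heap: [18, 15, 17, 4, 2, 7]
Extract 18: [17, 15, 7, 4, 2, 18]
Extract 17: [15, 4, 7, 2, 17, 18]
Extract 15: [7, 4, 2, 15, 17, 18]
Extract 7: [4, 2, 7, 15, 17, 18]
Extract 4: [2, 4, 7, 15, 17, 18]


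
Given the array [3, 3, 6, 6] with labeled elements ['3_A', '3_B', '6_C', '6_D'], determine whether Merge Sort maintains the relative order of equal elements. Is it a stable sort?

Trace Merge Sort on the labeled array (the key is the number; the letter only tracks identity):
  Merge [3_A] + [3_B] -> [3_A, 3_B]
  Merge [6_C] + [6_D] -> [6_C, 6_D]
  Merge [3_A, 3_B] + [6_C, 6_D] -> [3_A, 3_B, 6_C, 6_D]
Final order: [3_A, 3_B, 6_C, 6_D]
Equal keys:
  value 3: originally 3_A, 3_B; after sorting 3_A, 3_B -> order preserved
  value 6: originally 6_C, 6_D; after sorting 6_C, 6_D -> order preserved
All equal keys kept their original relative order. Merge Sort is stable: when the heads of the two halves are equal the merge takes from the left half first.
Answer: Stable


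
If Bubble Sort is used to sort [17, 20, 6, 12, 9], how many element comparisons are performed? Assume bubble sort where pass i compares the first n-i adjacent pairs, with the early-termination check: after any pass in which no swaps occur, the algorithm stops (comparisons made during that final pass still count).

Pass 1: compare adjacent pairs (0,1)..(3,4) = 4 comparison(s), 3 swap(s) -> [17, 6, 12, 9, 20]
Pass 2: compare adjacent pairs (0,1)..(2,3) = 3 comparison(s), 3 swap(s) -> [6, 12, 9, 17, 20]
Pass 3: compare adjacent pairs (0,1)..(1,2) = 2 comparison(s), 1 swap(s) -> [6, 9, 12, 17, 20]
Pass 4: compare adjacent pairs (0,1)..(0,1) = 1 comparison(s), 0 swap(s) -> [6, 9, 12, 17, 20]
No swaps in this pass, so bubble sort stops here.
Total comparisons: 4 + 3 + 2 + 1 = 10


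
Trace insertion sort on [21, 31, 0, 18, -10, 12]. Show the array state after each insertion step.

First element 21 is already 'sorted'
Insert 31: shifted 0 elements -> [21, 31, 0, 18, -10, 12]
Insert 0: shifted 2 elements -> [0, 21, 31, 18, -10, 12]
Insert 18: shifted 2 elements -> [0, 18, 21, 31, -10, 12]
Insert -10: shifted 4 elements -> [-10, 0, 18, 21, 31, 12]
Insert 12: shifted 3 elements -> [-10, 0, 12, 18, 21, 31]


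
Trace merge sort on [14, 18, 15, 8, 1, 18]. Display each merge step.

Divide and conquer:
  Merge [18] + [15] -> [15, 18]
  Merge [14] + [15, 18] -> [14, 15, 18]
  Merge [1] + [18] -> [1, 18]
  Merge [8] + [1, 18] -> [1, 8, 18]
  Merge [14, 15, 18] + [1, 8, 18] -> [1, 8, 14, 15, 18, 18]


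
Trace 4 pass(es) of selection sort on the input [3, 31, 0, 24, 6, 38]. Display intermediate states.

Pass 1: Select minimum 0 at index 2, swap -> [0, 31, 3, 24, 6, 38]
Pass 2: Select minimum 3 at index 2, swap -> [0, 3, 31, 24, 6, 38]
Pass 3: Select minimum 6 at index 4, swap -> [0, 3, 6, 24, 31, 38]
Pass 4: Select minimum 24 at index 3, swap -> [0, 3, 6, 24, 31, 38]


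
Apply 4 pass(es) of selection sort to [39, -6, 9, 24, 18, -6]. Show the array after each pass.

Pass 1: Select minimum -6 at index 1, swap -> [-6, 39, 9, 24, 18, -6]
Pass 2: Select minimum -6 at index 5, swap -> [-6, -6, 9, 24, 18, 39]
Pass 3: Select minimum 9 at index 2, swap -> [-6, -6, 9, 24, 18, 39]
Pass 4: Select minimum 18 at index 4, swap -> [-6, -6, 9, 18, 24, 39]


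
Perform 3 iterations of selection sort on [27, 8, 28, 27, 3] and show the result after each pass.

Pass 1: Select minimum 3 at index 4, swap -> [3, 8, 28, 27, 27]
Pass 2: Select minimum 8 at index 1, swap -> [3, 8, 28, 27, 27]
Pass 3: Select minimum 27 at index 3, swap -> [3, 8, 27, 28, 27]


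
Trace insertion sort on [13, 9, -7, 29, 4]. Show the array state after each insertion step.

First element 13 is already 'sorted'
Insert 9: shifted 1 elements -> [9, 13, -7, 29, 4]
Insert -7: shifted 2 elements -> [-7, 9, 13, 29, 4]
Insert 29: shifted 0 elements -> [-7, 9, 13, 29, 4]
Insert 4: shifted 3 elements -> [-7, 4, 9, 13, 29]


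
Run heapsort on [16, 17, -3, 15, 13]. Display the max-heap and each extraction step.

Build heap: [17, 16, -3, 15, 13]
Extract 17: [16, 15, -3, 13, 17]
Extract 16: [15, 13, -3, 16, 17]
Extract 15: [13, -3, 15, 16, 17]
Extract 13: [-3, 13, 15, 16, 17]


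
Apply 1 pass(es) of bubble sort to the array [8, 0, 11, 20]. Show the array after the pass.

After pass 1: [0, 8, 11, 20] (1 swaps)
Total swaps: 1


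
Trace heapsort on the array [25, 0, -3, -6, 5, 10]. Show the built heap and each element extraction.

Build heap: [25, 5, 10, -6, 0, -3]
Extract 25: [10, 5, -3, -6, 0, 25]
Extract 10: [5, 0, -3, -6, 10, 25]
Extract 5: [0, -6, -3, 5, 10, 25]
Extract 0: [-3, -6, 0, 5, 10, 25]
Extract -3: [-6, -3, 0, 5, 10, 25]


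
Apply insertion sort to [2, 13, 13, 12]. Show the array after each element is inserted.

First element 2 is already 'sorted'
Insert 13: shifted 0 elements -> [2, 13, 13, 12]
Insert 13: shifted 0 elements -> [2, 13, 13, 12]
Insert 12: shifted 2 elements -> [2, 12, 13, 13]


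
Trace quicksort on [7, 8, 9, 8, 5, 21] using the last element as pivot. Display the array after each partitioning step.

Partition 1: pivot=21 at index 5 -> [7, 8, 9, 8, 5, 21]
Partition 2: pivot=5 at index 0 -> [5, 8, 9, 8, 7, 21]
Partition 3: pivot=7 at index 1 -> [5, 7, 9, 8, 8, 21]
Partition 4: pivot=8 at index 3 -> [5, 7, 8, 8, 9, 21]


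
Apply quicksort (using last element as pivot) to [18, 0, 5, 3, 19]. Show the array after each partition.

Partition 1: pivot=19 at index 4 -> [18, 0, 5, 3, 19]
Partition 2: pivot=3 at index 1 -> [0, 3, 5, 18, 19]
Partition 3: pivot=18 at index 3 -> [0, 3, 5, 18, 19]


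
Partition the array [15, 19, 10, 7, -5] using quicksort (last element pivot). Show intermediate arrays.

Partition 1: pivot=-5 at index 0 -> [-5, 19, 10, 7, 15]
Partition 2: pivot=15 at index 3 -> [-5, 10, 7, 15, 19]
Partition 3: pivot=7 at index 1 -> [-5, 7, 10, 15, 19]


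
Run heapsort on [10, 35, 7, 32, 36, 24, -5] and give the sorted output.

Build heap: [36, 35, 24, 32, 10, 7, -5]
Extract 36: [35, 32, 24, -5, 10, 7, 36]
Extract 35: [32, 10, 24, -5, 7, 35, 36]
Extract 32: [24, 10, 7, -5, 32, 35, 36]
Extract 24: [10, -5, 7, 24, 32, 35, 36]
Extract 10: [7, -5, 10, 24, 32, 35, 36]
Extract 7: [-5, 7, 10, 24, 32, 35, 36]


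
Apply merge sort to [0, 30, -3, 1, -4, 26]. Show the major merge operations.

Divide and conquer:
  Merge [30] + [-3] -> [-3, 30]
  Merge [0] + [-3, 30] -> [-3, 0, 30]
  Merge [-4] + [26] -> [-4, 26]
  Merge [1] + [-4, 26] -> [-4, 1, 26]
  Merge [-3, 0, 30] + [-4, 1, 26] -> [-4, -3, 0, 1, 26, 30]


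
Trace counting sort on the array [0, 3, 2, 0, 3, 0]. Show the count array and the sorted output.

Count array: [3, 0, 1, 2]
(count[i] = number of elements equal to i)
Cumulative count: [3, 3, 4, 6]
Sorted: [0, 0, 0, 2, 3, 3]


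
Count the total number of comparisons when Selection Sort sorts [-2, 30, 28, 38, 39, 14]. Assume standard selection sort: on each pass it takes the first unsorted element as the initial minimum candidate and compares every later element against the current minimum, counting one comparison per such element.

Pass 1: scan indices 1..5 for the minimum = 5 comparison(s); min is -2, place at index 0 -> [-2, 30, 28, 38, 39, 14]
Pass 2: scan indices 2..5 for the minimum = 4 comparison(s); min is 14, place at index 1 -> [-2, 14, 28, 38, 39, 30]
Pass 3: scan indices 3..5 for the minimum = 3 comparison(s); min is 28, place at index 2 -> [-2, 14, 28, 38, 39, 30]
Pass 4: scan indices 4..5 for the minimum = 2 comparison(s); min is 30, place at index 3 -> [-2, 14, 28, 30, 39, 38]
Pass 5: scan indices 5..5 for the minimum = 1 comparison(s); min is 38, place at index 4 -> [-2, 14, 28, 30, 38, 39]
Selection sort always scans the whole unsorted suffix, so the count is (n-1) + (n-2) + ... + 1 = n(n-1)/2 = 6*5/2 = 15 regardless of the input order.
Total comparisons: 5 + 4 + 3 + 2 + 1 = 15


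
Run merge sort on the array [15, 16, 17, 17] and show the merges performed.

Divide and conquer:
  Merge [15] + [16] -> [15, 16]
  Merge [17] + [17] -> [17, 17]
  Merge [15, 16] + [17, 17] -> [15, 16, 17, 17]


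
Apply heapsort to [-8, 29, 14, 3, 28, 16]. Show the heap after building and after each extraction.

Build heap: [29, 28, 16, 3, -8, 14]
Extract 29: [28, 14, 16, 3, -8, 29]
Extract 28: [16, 14, -8, 3, 28, 29]
Extract 16: [14, 3, -8, 16, 28, 29]
Extract 14: [3, -8, 14, 16, 28, 29]
Extract 3: [-8, 3, 14, 16, 28, 29]


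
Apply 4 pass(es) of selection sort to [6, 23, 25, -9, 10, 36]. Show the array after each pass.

Pass 1: Select minimum -9 at index 3, swap -> [-9, 23, 25, 6, 10, 36]
Pass 2: Select minimum 6 at index 3, swap -> [-9, 6, 25, 23, 10, 36]
Pass 3: Select minimum 10 at index 4, swap -> [-9, 6, 10, 23, 25, 36]
Pass 4: Select minimum 23 at index 3, swap -> [-9, 6, 10, 23, 25, 36]


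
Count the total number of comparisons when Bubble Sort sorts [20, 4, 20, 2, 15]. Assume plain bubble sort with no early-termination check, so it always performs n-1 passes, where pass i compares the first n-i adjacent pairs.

Pass 1: compare adjacent pairs (0,1)..(3,4) = 4 comparison(s), 3 swap(s) -> [4, 20, 2, 15, 20]
Pass 2: compare adjacent pairs (0,1)..(2,3) = 3 comparison(s), 2 swap(s) -> [4, 2, 15, 20, 20]
Pass 3: compare adjacent pairs (0,1)..(1,2) = 2 comparison(s), 1 swap(s) -> [2, 4, 15, 20, 20]
Pass 4: compare adjacent pairs (0,1)..(0,1) = 1 comparison(s), 0 swap(s) -> [2, 4, 15, 20, 20]
Total comparisons: 4 + 3 + 2 + 1 = 10


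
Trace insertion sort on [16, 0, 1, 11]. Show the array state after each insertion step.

First element 16 is already 'sorted'
Insert 0: shifted 1 elements -> [0, 16, 1, 11]
Insert 1: shifted 1 elements -> [0, 1, 16, 11]
Insert 11: shifted 1 elements -> [0, 1, 11, 16]


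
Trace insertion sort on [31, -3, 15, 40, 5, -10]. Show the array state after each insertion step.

First element 31 is already 'sorted'
Insert -3: shifted 1 elements -> [-3, 31, 15, 40, 5, -10]
Insert 15: shifted 1 elements -> [-3, 15, 31, 40, 5, -10]
Insert 40: shifted 0 elements -> [-3, 15, 31, 40, 5, -10]
Insert 5: shifted 3 elements -> [-3, 5, 15, 31, 40, -10]
Insert -10: shifted 5 elements -> [-10, -3, 5, 15, 31, 40]


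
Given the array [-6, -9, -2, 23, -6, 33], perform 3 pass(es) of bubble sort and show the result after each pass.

After pass 1: [-9, -6, -2, -6, 23, 33] (2 swaps)
After pass 2: [-9, -6, -6, -2, 23, 33] (1 swaps)
After pass 3: [-9, -6, -6, -2, 23, 33] (0 swaps)
Total swaps: 3


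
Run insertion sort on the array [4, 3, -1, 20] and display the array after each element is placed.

First element 4 is already 'sorted'
Insert 3: shifted 1 elements -> [3, 4, -1, 20]
Insert -1: shifted 2 elements -> [-1, 3, 4, 20]
Insert 20: shifted 0 elements -> [-1, 3, 4, 20]


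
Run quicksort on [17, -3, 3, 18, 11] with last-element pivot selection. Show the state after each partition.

Partition 1: pivot=11 at index 2 -> [-3, 3, 11, 18, 17]
Partition 2: pivot=3 at index 1 -> [-3, 3, 11, 18, 17]
Partition 3: pivot=17 at index 3 -> [-3, 3, 11, 17, 18]


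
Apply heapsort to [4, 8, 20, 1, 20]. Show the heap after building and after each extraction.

Build heap: [20, 8, 20, 1, 4]
Extract 20: [20, 8, 4, 1, 20]
Extract 20: [8, 1, 4, 20, 20]
Extract 8: [4, 1, 8, 20, 20]
Extract 4: [1, 4, 8, 20, 20]


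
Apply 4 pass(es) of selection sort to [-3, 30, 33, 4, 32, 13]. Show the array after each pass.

Pass 1: Select minimum -3 at index 0, swap -> [-3, 30, 33, 4, 32, 13]
Pass 2: Select minimum 4 at index 3, swap -> [-3, 4, 33, 30, 32, 13]
Pass 3: Select minimum 13 at index 5, swap -> [-3, 4, 13, 30, 32, 33]
Pass 4: Select minimum 30 at index 3, swap -> [-3, 4, 13, 30, 32, 33]


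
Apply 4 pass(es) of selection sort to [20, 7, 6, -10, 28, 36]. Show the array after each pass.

Pass 1: Select minimum -10 at index 3, swap -> [-10, 7, 6, 20, 28, 36]
Pass 2: Select minimum 6 at index 2, swap -> [-10, 6, 7, 20, 28, 36]
Pass 3: Select minimum 7 at index 2, swap -> [-10, 6, 7, 20, 28, 36]
Pass 4: Select minimum 20 at index 3, swap -> [-10, 6, 7, 20, 28, 36]


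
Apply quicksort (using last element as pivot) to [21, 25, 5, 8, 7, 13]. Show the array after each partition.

Partition 1: pivot=13 at index 3 -> [5, 8, 7, 13, 21, 25]
Partition 2: pivot=7 at index 1 -> [5, 7, 8, 13, 21, 25]
Partition 3: pivot=25 at index 5 -> [5, 7, 8, 13, 21, 25]


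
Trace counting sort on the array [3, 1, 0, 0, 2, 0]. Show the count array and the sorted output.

Count array: [3, 1, 1, 1]
(count[i] = number of elements equal to i)
Cumulative count: [3, 4, 5, 6]
Sorted: [0, 0, 0, 1, 2, 3]


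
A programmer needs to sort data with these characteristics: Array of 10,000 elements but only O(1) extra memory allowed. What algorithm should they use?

Best choice: Heapsort
Reason: Heapsort rearranges the array in place using O(1) auxiliary space and still guarantees O(n log n) time; quicksort partitions in place but needs Theta(log n) stack space for recursion (O(n) in the worst case), and mergesort requires O(n) auxiliary space


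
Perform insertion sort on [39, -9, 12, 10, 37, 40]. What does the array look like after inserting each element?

First element 39 is already 'sorted'
Insert -9: shifted 1 elements -> [-9, 39, 12, 10, 37, 40]
Insert 12: shifted 1 elements -> [-9, 12, 39, 10, 37, 40]
Insert 10: shifted 2 elements -> [-9, 10, 12, 39, 37, 40]
Insert 37: shifted 1 elements -> [-9, 10, 12, 37, 39, 40]
Insert 40: shifted 0 elements -> [-9, 10, 12, 37, 39, 40]


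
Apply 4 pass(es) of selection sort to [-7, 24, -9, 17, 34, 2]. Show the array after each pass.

Pass 1: Select minimum -9 at index 2, swap -> [-9, 24, -7, 17, 34, 2]
Pass 2: Select minimum -7 at index 2, swap -> [-9, -7, 24, 17, 34, 2]
Pass 3: Select minimum 2 at index 5, swap -> [-9, -7, 2, 17, 34, 24]
Pass 4: Select minimum 17 at index 3, swap -> [-9, -7, 2, 17, 34, 24]


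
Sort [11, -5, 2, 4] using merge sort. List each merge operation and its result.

Divide and conquer:
  Merge [11] + [-5] -> [-5, 11]
  Merge [2] + [4] -> [2, 4]
  Merge [-5, 11] + [2, 4] -> [-5, 2, 4, 11]


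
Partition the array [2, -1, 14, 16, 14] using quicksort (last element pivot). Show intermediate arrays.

Partition 1: pivot=14 at index 3 -> [2, -1, 14, 14, 16]
Partition 2: pivot=14 at index 2 -> [2, -1, 14, 14, 16]
Partition 3: pivot=-1 at index 0 -> [-1, 2, 14, 14, 16]


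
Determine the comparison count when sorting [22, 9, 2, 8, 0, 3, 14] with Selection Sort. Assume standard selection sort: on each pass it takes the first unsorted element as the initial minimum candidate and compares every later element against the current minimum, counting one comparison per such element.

Pass 1: scan indices 1..6 for the minimum = 6 comparison(s); min is 0, place at index 0 -> [0, 9, 2, 8, 22, 3, 14]
Pass 2: scan indices 2..6 for the minimum = 5 comparison(s); min is 2, place at index 1 -> [0, 2, 9, 8, 22, 3, 14]
Pass 3: scan indices 3..6 for the minimum = 4 comparison(s); min is 3, place at index 2 -> [0, 2, 3, 8, 22, 9, 14]
Pass 4: scan indices 4..6 for the minimum = 3 comparison(s); min is 8, place at index 3 -> [0, 2, 3, 8, 22, 9, 14]
Pass 5: scan indices 5..6 for the minimum = 2 comparison(s); min is 9, place at index 4 -> [0, 2, 3, 8, 9, 22, 14]
Pass 6: scan indices 6..6 for the minimum = 1 comparison(s); min is 14, place at index 5 -> [0, 2, 3, 8, 9, 14, 22]
Selection sort always scans the whole unsorted suffix, so the count is (n-1) + (n-2) + ... + 1 = n(n-1)/2 = 7*6/2 = 21 regardless of the input order.
Total comparisons: 6 + 5 + 4 + 3 + 2 + 1 = 21


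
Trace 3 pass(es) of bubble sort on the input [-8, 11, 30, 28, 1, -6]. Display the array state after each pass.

After pass 1: [-8, 11, 28, 1, -6, 30] (3 swaps)
After pass 2: [-8, 11, 1, -6, 28, 30] (2 swaps)
After pass 3: [-8, 1, -6, 11, 28, 30] (2 swaps)
Total swaps: 7


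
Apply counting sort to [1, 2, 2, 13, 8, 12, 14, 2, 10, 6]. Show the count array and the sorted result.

Count array: [0, 1, 3, 0, 0, 0, 1, 0, 1, 0, 1, 0, 1, 1, 1]
(count[i] = number of elements equal to i)
Cumulative count: [0, 1, 4, 4, 4, 4, 5, 5, 6, 6, 7, 7, 8, 9, 10]
Sorted: [1, 2, 2, 2, 6, 8, 10, 12, 13, 14]


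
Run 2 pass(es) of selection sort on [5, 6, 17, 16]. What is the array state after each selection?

Pass 1: Select minimum 5 at index 0, swap -> [5, 6, 17, 16]
Pass 2: Select minimum 6 at index 1, swap -> [5, 6, 17, 16]


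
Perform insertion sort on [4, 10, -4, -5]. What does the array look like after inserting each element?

First element 4 is already 'sorted'
Insert 10: shifted 0 elements -> [4, 10, -4, -5]
Insert -4: shifted 2 elements -> [-4, 4, 10, -5]
Insert -5: shifted 3 elements -> [-5, -4, 4, 10]


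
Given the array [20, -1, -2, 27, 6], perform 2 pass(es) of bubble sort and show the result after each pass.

After pass 1: [-1, -2, 20, 6, 27] (3 swaps)
After pass 2: [-2, -1, 6, 20, 27] (2 swaps)
Total swaps: 5


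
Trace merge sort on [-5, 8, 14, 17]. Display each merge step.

Divide and conquer:
  Merge [-5] + [8] -> [-5, 8]
  Merge [14] + [17] -> [14, 17]
  Merge [-5, 8] + [14, 17] -> [-5, 8, 14, 17]


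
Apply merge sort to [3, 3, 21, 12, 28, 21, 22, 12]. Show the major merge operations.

Divide and conquer:
  Merge [3] + [3] -> [3, 3]
  Merge [21] + [12] -> [12, 21]
  Merge [3, 3] + [12, 21] -> [3, 3, 12, 21]
  Merge [28] + [21] -> [21, 28]
  Merge [22] + [12] -> [12, 22]
  Merge [21, 28] + [12, 22] -> [12, 21, 22, 28]
  Merge [3, 3, 12, 21] + [12, 21, 22, 28] -> [3, 3, 12, 12, 21, 21, 22, 28]


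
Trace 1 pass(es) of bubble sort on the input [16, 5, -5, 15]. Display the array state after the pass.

After pass 1: [5, -5, 15, 16] (3 swaps)
Total swaps: 3


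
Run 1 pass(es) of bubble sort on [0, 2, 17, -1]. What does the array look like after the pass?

After pass 1: [0, 2, -1, 17] (1 swaps)
Total swaps: 1


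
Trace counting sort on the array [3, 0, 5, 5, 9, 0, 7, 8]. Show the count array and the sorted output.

Count array: [2, 0, 0, 1, 0, 2, 0, 1, 1, 1]
(count[i] = number of elements equal to i)
Cumulative count: [2, 2, 2, 3, 3, 5, 5, 6, 7, 8]
Sorted: [0, 0, 3, 5, 5, 7, 8, 9]


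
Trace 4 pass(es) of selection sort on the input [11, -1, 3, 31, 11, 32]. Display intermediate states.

Pass 1: Select minimum -1 at index 1, swap -> [-1, 11, 3, 31, 11, 32]
Pass 2: Select minimum 3 at index 2, swap -> [-1, 3, 11, 31, 11, 32]
Pass 3: Select minimum 11 at index 2, swap -> [-1, 3, 11, 31, 11, 32]
Pass 4: Select minimum 11 at index 4, swap -> [-1, 3, 11, 11, 31, 32]


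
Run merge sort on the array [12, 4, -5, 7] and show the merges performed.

Divide and conquer:
  Merge [12] + [4] -> [4, 12]
  Merge [-5] + [7] -> [-5, 7]
  Merge [4, 12] + [-5, 7] -> [-5, 4, 7, 12]


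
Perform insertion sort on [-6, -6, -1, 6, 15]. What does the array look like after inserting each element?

First element -6 is already 'sorted'
Insert -6: shifted 0 elements -> [-6, -6, -1, 6, 15]
Insert -1: shifted 0 elements -> [-6, -6, -1, 6, 15]
Insert 6: shifted 0 elements -> [-6, -6, -1, 6, 15]
Insert 15: shifted 0 elements -> [-6, -6, -1, 6, 15]


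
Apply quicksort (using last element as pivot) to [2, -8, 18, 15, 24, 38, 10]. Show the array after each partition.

Partition 1: pivot=10 at index 2 -> [2, -8, 10, 15, 24, 38, 18]
Partition 2: pivot=-8 at index 0 -> [-8, 2, 10, 15, 24, 38, 18]
Partition 3: pivot=18 at index 4 -> [-8, 2, 10, 15, 18, 38, 24]
Partition 4: pivot=24 at index 5 -> [-8, 2, 10, 15, 18, 24, 38]


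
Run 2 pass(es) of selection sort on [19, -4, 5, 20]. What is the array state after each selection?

Pass 1: Select minimum -4 at index 1, swap -> [-4, 19, 5, 20]
Pass 2: Select minimum 5 at index 2, swap -> [-4, 5, 19, 20]


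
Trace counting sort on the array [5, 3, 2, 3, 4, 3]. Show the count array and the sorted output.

Count array: [0, 0, 1, 3, 1, 1]
(count[i] = number of elements equal to i)
Cumulative count: [0, 0, 1, 4, 5, 6]
Sorted: [2, 3, 3, 3, 4, 5]


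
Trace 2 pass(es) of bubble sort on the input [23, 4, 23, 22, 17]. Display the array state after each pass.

After pass 1: [4, 23, 22, 17, 23] (3 swaps)
After pass 2: [4, 22, 17, 23, 23] (2 swaps)
Total swaps: 5


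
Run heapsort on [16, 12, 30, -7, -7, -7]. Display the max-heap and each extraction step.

Build heap: [30, 12, 16, -7, -7, -7]
Extract 30: [16, 12, -7, -7, -7, 30]
Extract 16: [12, -7, -7, -7, 16, 30]
Extract 12: [-7, -7, -7, 12, 16, 30]
Extract -7: [-7, -7, -7, 12, 16, 30]
Extract -7: [-7, -7, -7, 12, 16, 30]


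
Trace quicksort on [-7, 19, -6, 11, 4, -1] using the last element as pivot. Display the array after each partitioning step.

Partition 1: pivot=-1 at index 2 -> [-7, -6, -1, 11, 4, 19]
Partition 2: pivot=-6 at index 1 -> [-7, -6, -1, 11, 4, 19]
Partition 3: pivot=19 at index 5 -> [-7, -6, -1, 11, 4, 19]
Partition 4: pivot=4 at index 3 -> [-7, -6, -1, 4, 11, 19]


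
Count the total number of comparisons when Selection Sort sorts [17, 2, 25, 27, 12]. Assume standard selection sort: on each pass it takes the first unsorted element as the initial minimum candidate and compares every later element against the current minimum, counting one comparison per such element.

Pass 1: scan indices 1..4 for the minimum = 4 comparison(s); min is 2, place at index 0 -> [2, 17, 25, 27, 12]
Pass 2: scan indices 2..4 for the minimum = 3 comparison(s); min is 12, place at index 1 -> [2, 12, 25, 27, 17]
Pass 3: scan indices 3..4 for the minimum = 2 comparison(s); min is 17, place at index 2 -> [2, 12, 17, 27, 25]
Pass 4: scan indices 4..4 for the minimum = 1 comparison(s); min is 25, place at index 3 -> [2, 12, 17, 25, 27]
Selection sort always scans the whole unsorted suffix, so the count is (n-1) + (n-2) + ... + 1 = n(n-1)/2 = 5*4/2 = 10 regardless of the input order.
Total comparisons: 4 + 3 + 2 + 1 = 10


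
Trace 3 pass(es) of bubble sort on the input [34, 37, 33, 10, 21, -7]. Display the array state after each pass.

After pass 1: [34, 33, 10, 21, -7, 37] (4 swaps)
After pass 2: [33, 10, 21, -7, 34, 37] (4 swaps)
After pass 3: [10, 21, -7, 33, 34, 37] (3 swaps)
Total swaps: 11


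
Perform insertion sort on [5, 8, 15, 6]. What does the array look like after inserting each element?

First element 5 is already 'sorted'
Insert 8: shifted 0 elements -> [5, 8, 15, 6]
Insert 15: shifted 0 elements -> [5, 8, 15, 6]
Insert 6: shifted 2 elements -> [5, 6, 8, 15]


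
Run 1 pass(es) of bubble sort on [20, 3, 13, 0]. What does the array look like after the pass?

After pass 1: [3, 13, 0, 20] (3 swaps)
Total swaps: 3


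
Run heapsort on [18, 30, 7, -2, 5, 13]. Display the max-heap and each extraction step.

Build heap: [30, 18, 13, -2, 5, 7]
Extract 30: [18, 7, 13, -2, 5, 30]
Extract 18: [13, 7, 5, -2, 18, 30]
Extract 13: [7, -2, 5, 13, 18, 30]
Extract 7: [5, -2, 7, 13, 18, 30]
Extract 5: [-2, 5, 7, 13, 18, 30]


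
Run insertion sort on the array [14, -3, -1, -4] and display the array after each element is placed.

First element 14 is already 'sorted'
Insert -3: shifted 1 elements -> [-3, 14, -1, -4]
Insert -1: shifted 1 elements -> [-3, -1, 14, -4]
Insert -4: shifted 3 elements -> [-4, -3, -1, 14]


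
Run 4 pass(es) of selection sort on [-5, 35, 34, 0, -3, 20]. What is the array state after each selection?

Pass 1: Select minimum -5 at index 0, swap -> [-5, 35, 34, 0, -3, 20]
Pass 2: Select minimum -3 at index 4, swap -> [-5, -3, 34, 0, 35, 20]
Pass 3: Select minimum 0 at index 3, swap -> [-5, -3, 0, 34, 35, 20]
Pass 4: Select minimum 20 at index 5, swap -> [-5, -3, 0, 20, 35, 34]


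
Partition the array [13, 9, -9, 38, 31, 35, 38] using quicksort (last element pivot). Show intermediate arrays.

Partition 1: pivot=38 at index 6 -> [13, 9, -9, 38, 31, 35, 38]
Partition 2: pivot=35 at index 4 -> [13, 9, -9, 31, 35, 38, 38]
Partition 3: pivot=31 at index 3 -> [13, 9, -9, 31, 35, 38, 38]
Partition 4: pivot=-9 at index 0 -> [-9, 9, 13, 31, 35, 38, 38]
Partition 5: pivot=13 at index 2 -> [-9, 9, 13, 31, 35, 38, 38]


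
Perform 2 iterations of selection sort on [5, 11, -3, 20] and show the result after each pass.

Pass 1: Select minimum -3 at index 2, swap -> [-3, 11, 5, 20]
Pass 2: Select minimum 5 at index 2, swap -> [-3, 5, 11, 20]


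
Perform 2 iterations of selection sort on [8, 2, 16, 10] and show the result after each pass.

Pass 1: Select minimum 2 at index 1, swap -> [2, 8, 16, 10]
Pass 2: Select minimum 8 at index 1, swap -> [2, 8, 16, 10]


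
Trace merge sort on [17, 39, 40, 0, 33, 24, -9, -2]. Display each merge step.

Divide and conquer:
  Merge [17] + [39] -> [17, 39]
  Merge [40] + [0] -> [0, 40]
  Merge [17, 39] + [0, 40] -> [0, 17, 39, 40]
  Merge [33] + [24] -> [24, 33]
  Merge [-9] + [-2] -> [-9, -2]
  Merge [24, 33] + [-9, -2] -> [-9, -2, 24, 33]
  Merge [0, 17, 39, 40] + [-9, -2, 24, 33] -> [-9, -2, 0, 17, 24, 33, 39, 40]


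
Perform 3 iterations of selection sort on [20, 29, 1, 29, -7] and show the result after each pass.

Pass 1: Select minimum -7 at index 4, swap -> [-7, 29, 1, 29, 20]
Pass 2: Select minimum 1 at index 2, swap -> [-7, 1, 29, 29, 20]
Pass 3: Select minimum 20 at index 4, swap -> [-7, 1, 20, 29, 29]


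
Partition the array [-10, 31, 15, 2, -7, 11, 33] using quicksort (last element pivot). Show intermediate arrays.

Partition 1: pivot=33 at index 6 -> [-10, 31, 15, 2, -7, 11, 33]
Partition 2: pivot=11 at index 3 -> [-10, 2, -7, 11, 15, 31, 33]
Partition 3: pivot=-7 at index 1 -> [-10, -7, 2, 11, 15, 31, 33]
Partition 4: pivot=31 at index 5 -> [-10, -7, 2, 11, 15, 31, 33]
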